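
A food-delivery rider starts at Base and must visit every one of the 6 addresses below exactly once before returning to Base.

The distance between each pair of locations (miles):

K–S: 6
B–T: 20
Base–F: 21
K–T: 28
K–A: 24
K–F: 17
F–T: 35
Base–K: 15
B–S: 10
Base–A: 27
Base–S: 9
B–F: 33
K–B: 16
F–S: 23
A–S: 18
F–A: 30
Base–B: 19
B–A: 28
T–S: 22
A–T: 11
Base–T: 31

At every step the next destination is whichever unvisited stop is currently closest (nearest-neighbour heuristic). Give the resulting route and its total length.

Base → [S:9 / K:15 / B:19 / F:21 / A:27 / T:31] → S (9)
S → [K:6 / B:10 / A:18 / T:22 / F:23] → K (6)
K → [B:16 / F:17 / A:24 / T:28] → B (16)
B → [T:20 / A:28 / F:33] → T (20)
T → [A:11 / F:35] → A (11)
A → [F:30] → F (30)
Return F→Base: 21.
Total = 9 + 6 + 16 + 20 + 11 + 30 + 21 = 113.

113 miles along Base → S → K → B → T → A → F → Base.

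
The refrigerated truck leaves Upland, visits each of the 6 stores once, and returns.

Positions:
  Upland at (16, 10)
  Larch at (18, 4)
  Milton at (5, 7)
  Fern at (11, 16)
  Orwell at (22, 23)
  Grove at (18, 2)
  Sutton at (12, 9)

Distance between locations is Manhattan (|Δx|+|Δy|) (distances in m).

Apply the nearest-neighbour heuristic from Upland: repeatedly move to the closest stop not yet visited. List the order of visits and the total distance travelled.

Upland → [Sutton:5 / Larch:8 / Grove:10 / Fern:11 / Milton:14 / Orwell:19] → Sutton (5)
Sutton → [Fern:8 / Milton:9 / Larch:11 / Grove:13 / Orwell:24] → Fern (8)
Fern → [Milton:15 / Orwell:18 / Larch:19 / Grove:21] → Milton (15)
Milton → [Larch:16 / Grove:18 / Orwell:33] → Larch (16)
Larch → [Grove:2 / Orwell:23] → Grove (2)
Grove → [Orwell:25] → Orwell (25)
Return Orwell→Upland: 19.
Total = 5 + 8 + 15 + 16 + 2 + 25 + 19 = 90.

90 m along Upland → Sutton → Fern → Milton → Larch → Grove → Orwell → Upland.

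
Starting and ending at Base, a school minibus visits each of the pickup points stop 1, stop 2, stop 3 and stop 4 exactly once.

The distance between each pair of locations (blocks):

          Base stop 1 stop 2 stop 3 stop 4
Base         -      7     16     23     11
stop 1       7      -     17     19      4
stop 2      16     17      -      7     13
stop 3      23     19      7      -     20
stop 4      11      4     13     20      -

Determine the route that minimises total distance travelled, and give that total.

With 4 stops there are 4!/2 = 12 distinct round trips (a route and its reverse cost the same).
Base → stop 1 → stop 2 → stop 3 → stop 4 → Base: 7+17+7+20+11 = 62
Base → stop 1 → stop 2 → stop 4 → stop 3 → Base: 7+17+13+20+23 = 80
Base → stop 1 → stop 3 → stop 2 → stop 4 → Base: 7+19+7+13+11 = 57
Base → stop 1 → stop 3 → stop 4 → stop 2 → Base: 7+19+20+13+16 = 75
Base → stop 1 → stop 4 → stop 2 → stop 3 → Base: 7+4+13+7+23 = 54
Base → stop 1 → stop 4 → stop 3 → stop 2 → Base: 7+4+20+7+16 = 54
Base → stop 2 → stop 1 → stop 3 → stop 4 → Base: 16+17+19+20+11 = 83
Base → stop 2 → stop 1 → stop 4 → stop 3 → Base: 16+17+4+20+23 = 80
Base → stop 2 → stop 3 → stop 1 → stop 4 → Base: 16+7+19+4+11 = 57
Base → stop 2 → stop 4 → stop 1 → stop 3 → Base: 16+13+4+19+23 = 75
Base → stop 3 → stop 1 → stop 2 → stop 4 → Base: 23+19+17+13+11 = 83
Base → stop 3 → stop 2 → stop 1 → stop 4 → Base: 23+7+17+4+11 = 62
The minimum is 54.
One optimal route: Base → stop 1 → stop 4 → stop 2 → stop 3 → Base (or its reverse).

Shortest round trip = 54 blocks.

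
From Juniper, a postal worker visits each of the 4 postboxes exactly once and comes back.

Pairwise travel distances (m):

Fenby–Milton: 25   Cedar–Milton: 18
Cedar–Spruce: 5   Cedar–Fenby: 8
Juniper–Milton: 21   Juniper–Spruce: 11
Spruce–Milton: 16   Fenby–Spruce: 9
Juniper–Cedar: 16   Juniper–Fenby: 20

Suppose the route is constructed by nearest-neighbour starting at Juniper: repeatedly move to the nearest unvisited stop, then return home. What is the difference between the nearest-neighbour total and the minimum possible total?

Juniper: Spruce=11, Cedar=16, Fenby=20, Milton=21 ⇒ Spruce
Spruce: Cedar=5, Fenby=9, Milton=16 ⇒ Cedar
Cedar: Fenby=8, Milton=18 ⇒ Fenby
Fenby: Milton=25 ⇒ Milton
NN route Juniper → Spruce → Cedar → Fenby → Milton → Juniper costs 70.
Optimal: Juniper → Spruce → Fenby → Cedar → Milton → Juniper costs 67 (by enumerating all 12 distinct tours).
Excess = 70 − 67 = 3.

Excess over optimum: 3 m.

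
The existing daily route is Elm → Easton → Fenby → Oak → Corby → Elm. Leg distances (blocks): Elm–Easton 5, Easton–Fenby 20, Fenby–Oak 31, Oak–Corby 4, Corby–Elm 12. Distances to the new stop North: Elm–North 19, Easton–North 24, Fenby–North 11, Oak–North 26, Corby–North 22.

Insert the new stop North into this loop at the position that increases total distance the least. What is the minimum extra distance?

Adding 6 blocks by placing North on the Fenby–Oak leg.

Insertion cost between consecutive stops i–j is d(i,North) + d(North,j) − d(i,j):
  between Elm and Easton: 19 + 24 − 5 = 38
  between Easton and Fenby: 24 + 11 − 20 = 15
  between Fenby and Oak: 11 + 26 − 31 = 6
  between Oak and Corby: 26 + 22 − 4 = 44
  between Corby and Elm: 22 + 19 − 12 = 29
Cheapest insertion is between Fenby and Oak, adding 6.
New total = 72 + 6 = 78.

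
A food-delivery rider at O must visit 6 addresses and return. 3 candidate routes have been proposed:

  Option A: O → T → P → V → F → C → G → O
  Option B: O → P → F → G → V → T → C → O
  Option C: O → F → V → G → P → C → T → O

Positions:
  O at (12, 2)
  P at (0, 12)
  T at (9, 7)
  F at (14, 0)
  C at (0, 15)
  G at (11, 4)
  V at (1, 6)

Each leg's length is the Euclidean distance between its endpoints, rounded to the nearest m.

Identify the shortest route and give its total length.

Option A: 6 + 10 + 6 + 14 + 21 + 16 + 2 = 75
Option B: 16 + 18 + 5 + 10 + 8 + 12 + 18 = 87
Option C: 3 + 14 + 10 + 14 + 3 + 12 + 6 = 62

62 m — Option C is the shortest.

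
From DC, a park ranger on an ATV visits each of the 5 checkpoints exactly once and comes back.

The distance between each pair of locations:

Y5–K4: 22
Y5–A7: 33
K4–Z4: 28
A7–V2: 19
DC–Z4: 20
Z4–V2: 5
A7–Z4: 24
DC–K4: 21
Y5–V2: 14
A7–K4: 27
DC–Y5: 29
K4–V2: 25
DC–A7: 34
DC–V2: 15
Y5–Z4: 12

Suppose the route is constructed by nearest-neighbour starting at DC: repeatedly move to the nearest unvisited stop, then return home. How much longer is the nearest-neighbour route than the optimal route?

The nearest-neighbour route is 2 longer than optimal.

From DC: V2=15, Z4=20, K4=21, Y5=29, A7=34 → choose V2 (15).
From V2: Z4=5, Y5=14, A7=19, K4=25 → choose Z4 (5).
From Z4: Y5=12, A7=24, K4=28 → choose Y5 (12).
From Y5: K4=22, A7=33 → choose K4 (22).
From K4: A7=27 → choose A7 (27).
NN route DC → V2 → Z4 → Y5 → K4 → A7 → DC costs 115.
Optimal: DC → Y5 → Z4 → V2 → A7 → K4 → DC costs 113 (by enumerating all 60 distinct tours).
Excess = 115 − 113 = 2.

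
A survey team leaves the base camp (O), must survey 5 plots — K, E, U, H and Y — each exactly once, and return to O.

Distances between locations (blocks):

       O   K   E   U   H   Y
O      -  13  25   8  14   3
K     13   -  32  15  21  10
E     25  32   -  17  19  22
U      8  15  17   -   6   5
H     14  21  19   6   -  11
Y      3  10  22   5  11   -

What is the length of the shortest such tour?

Minimum total distance: 78 blocks.

O → K → E → U → H → Y → O: 13+32+17+6+11+3 = 82
O → K → E → U → Y → H → O: 13+32+17+5+11+14 = 92
O → K → E → H → U → Y → O: 13+32+19+6+5+3 = 78
O → K → E → H → Y → U → O: 13+32+19+11+5+8 = 88
O → K → E → Y → U → H → O: 13+32+22+5+6+14 = 92
O → K → E → Y → H → U → O: 13+32+22+11+6+8 = 92
O → K → U → E → H → Y → O: 13+15+17+19+11+3 = 78
O → K → U → E → Y → H → O: 13+15+17+22+11+14 = 92
O → K → U → H → E → Y → O: 13+15+6+19+22+3 = 78
O → K → U → H → Y → E → O: 13+15+6+11+22+25 = 92
O → K → U → Y → E → H → O: 13+15+5+22+19+14 = 88
O → K → U → Y → H → E → O: 13+15+5+11+19+25 = 88
O → K → H → E → U → Y → O: 13+21+19+17+5+3 = 78
O → K → H → E → Y → U → O: 13+21+19+22+5+8 = 88
… (46 more)
The minimum is 78.
One optimal route: O → K → E → H → U → Y → O (or its reverse).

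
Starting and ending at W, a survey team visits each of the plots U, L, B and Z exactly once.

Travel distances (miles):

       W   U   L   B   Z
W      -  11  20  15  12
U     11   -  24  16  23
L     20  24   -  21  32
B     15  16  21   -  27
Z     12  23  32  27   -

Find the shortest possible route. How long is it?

W → U → L → B → Z → W: 11+24+21+27+12 = 95
W → U → L → Z → B → W: 11+24+32+27+15 = 109
W → U → B → L → Z → W: 11+16+21+32+12 = 92
W → U → B → Z → L → W: 11+16+27+32+20 = 106
W → U → Z → L → B → W: 11+23+32+21+15 = 102
W → U → Z → B → L → W: 11+23+27+21+20 = 102
W → L → U → B → Z → W: 20+24+16+27+12 = 99
W → L → U → Z → B → W: 20+24+23+27+15 = 109
W → L → B → U → Z → W: 20+21+16+23+12 = 92
W → L → Z → U → B → W: 20+32+23+16+15 = 106
W → B → U → L → Z → W: 15+16+24+32+12 = 99
W → B → L → U → Z → W: 15+21+24+23+12 = 95
The minimum is 92.
One optimal route: W → U → B → L → Z → W (or its reverse).

Shortest round trip = 92 miles.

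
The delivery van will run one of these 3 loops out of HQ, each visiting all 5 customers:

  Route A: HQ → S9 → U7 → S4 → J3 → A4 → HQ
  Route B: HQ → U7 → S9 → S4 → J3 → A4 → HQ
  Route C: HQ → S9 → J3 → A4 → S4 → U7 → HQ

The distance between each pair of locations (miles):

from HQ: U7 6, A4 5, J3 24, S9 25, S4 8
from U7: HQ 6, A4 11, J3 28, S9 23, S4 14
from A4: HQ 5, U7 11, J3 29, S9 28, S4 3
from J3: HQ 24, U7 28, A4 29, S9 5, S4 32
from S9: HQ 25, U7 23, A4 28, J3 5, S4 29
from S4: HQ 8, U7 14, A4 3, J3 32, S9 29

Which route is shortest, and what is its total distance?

Route A: 25 + 23 + 14 + 32 + 29 + 5 = 128
Route B: 6 + 23 + 29 + 32 + 29 + 5 = 124
Route C: 25 + 5 + 29 + 3 + 14 + 6 = 82

Shortest is Route C, total 82 miles.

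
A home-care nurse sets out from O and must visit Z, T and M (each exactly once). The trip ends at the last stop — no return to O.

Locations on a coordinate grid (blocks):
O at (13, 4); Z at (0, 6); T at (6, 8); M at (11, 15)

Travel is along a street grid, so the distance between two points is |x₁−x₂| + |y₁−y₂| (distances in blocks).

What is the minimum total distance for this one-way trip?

33 blocks — the minimum one-way total.

There are 3! = 6 possible orderings.
O - Z - T - M: 15+8+12 = 35
O - Z - M - T: 15+20+12 = 47
O - T - Z - M: 11+8+20 = 39
O - T - M - Z: 11+12+20 = 43
O - M - Z - T: 13+20+8 = 41
O - M - T - Z: 13+12+8 = 33
The minimum is 33.
One shortest path: O → M → T → Z.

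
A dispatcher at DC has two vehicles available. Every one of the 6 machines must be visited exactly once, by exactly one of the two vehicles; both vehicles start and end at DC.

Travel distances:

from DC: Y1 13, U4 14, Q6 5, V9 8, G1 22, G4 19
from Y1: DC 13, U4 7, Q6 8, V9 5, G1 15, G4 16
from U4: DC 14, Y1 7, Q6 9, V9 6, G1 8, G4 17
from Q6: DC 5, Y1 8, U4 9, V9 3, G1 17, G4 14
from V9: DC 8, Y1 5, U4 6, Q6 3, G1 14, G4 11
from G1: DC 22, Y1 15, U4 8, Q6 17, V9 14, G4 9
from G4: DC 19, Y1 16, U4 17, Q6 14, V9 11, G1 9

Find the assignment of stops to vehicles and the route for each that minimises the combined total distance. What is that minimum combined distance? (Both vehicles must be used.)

66 — the smallest possible combined total.

There are 2^5 − 1 = 31 ways to divide the 6 stops into two non-empty groups. For each, the best each vehicle can do is its own shortest tour through its group:
  {Y1} + {U4, Q6, V9, G1, G4}: 26 + 50 = 76
  {U4} + {Y1, Q6, V9, G1, G4}: 28 + 56 = 84
  {Y1, U4} + {Q6, V9, G1, G4}: 34 + 50 = 84
  {Q6} + {Y1, U4, V9, G1, G4}: 10 + 56 = 66
  {Y1, Q6} + {U4, V9, G1, G4}: 26 + 50 = 76
  {U4, Q6} + {Y1, V9, G1, G4}: 28 + 56 = 84
  … (31 splits in total)
Best: vehicle 1 DC → Q6 → DC = 10; vehicle 2 DC → Y1 → U4 → G1 → G4 → V9 → DC = 56; combined 66.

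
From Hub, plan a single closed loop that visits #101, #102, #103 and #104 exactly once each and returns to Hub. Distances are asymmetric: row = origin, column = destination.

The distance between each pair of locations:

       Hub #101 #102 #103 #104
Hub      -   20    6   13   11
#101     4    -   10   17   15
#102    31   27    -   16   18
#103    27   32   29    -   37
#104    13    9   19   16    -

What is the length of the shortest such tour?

Hub→#101→#102→#103→#104→Hub: 20+10+16+37+13 = 96
Hub→#101→#102→#104→#103→Hub: 20+10+18+16+27 = 91
Hub→#101→#103→#102→#104→Hub: 20+17+29+18+13 = 97
Hub→#101→#103→#104→#102→Hub: 20+17+37+19+31 = 124
Hub→#101→#104→#102→#103→Hub: 20+15+19+16+27 = 97
Hub→#101→#104→#103→#102→Hub: 20+15+16+29+31 = 111
Hub→#102→#101→#103→#104→Hub: 6+27+17+37+13 = 100
Hub→#102→#101→#104→#103→Hub: 6+27+15+16+27 = 91
Hub→#102→#103→#101→#104→Hub: 6+16+32+15+13 = 82
Hub→#102→#103→#104→#101→Hub: 6+16+37+9+4 = 72
Hub→#102→#104→#101→#103→Hub: 6+18+9+17+27 = 77
Hub→#102→#104→#103→#101→Hub: 6+18+16+32+4 = 76
Hub→#103→#101→#102→#104→Hub: 13+32+10+18+13 = 86
Hub→#103→#101→#104→#102→Hub: 13+32+15+19+31 = 110
… (10 more)
The minimum is 72.
One optimal route: Hub → #102 → #103 → #104 → #101 → Hub.

Minimum total distance: 72.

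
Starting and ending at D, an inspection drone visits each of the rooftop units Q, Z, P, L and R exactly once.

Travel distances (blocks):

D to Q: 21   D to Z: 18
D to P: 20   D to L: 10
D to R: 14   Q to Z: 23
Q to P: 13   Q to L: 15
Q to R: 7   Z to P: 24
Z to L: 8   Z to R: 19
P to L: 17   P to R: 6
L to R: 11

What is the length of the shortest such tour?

Shortest round trip = 74 blocks.

D - Q - Z - P - L - R - D: 21+23+24+17+11+14 = 110
D - Q - Z - P - R - L - D: 21+23+24+6+11+10 = 95
D - Q - Z - L - P - R - D: 21+23+8+17+6+14 = 89
D - Q - Z - L - R - P - D: 21+23+8+11+6+20 = 89
D - Q - Z - R - P - L - D: 21+23+19+6+17+10 = 96
D - Q - Z - R - L - P - D: 21+23+19+11+17+20 = 111
D - Q - P - Z - L - R - D: 21+13+24+8+11+14 = 91
D - Q - P - Z - R - L - D: 21+13+24+19+11+10 = 98
D - Q - P - L - Z - R - D: 21+13+17+8+19+14 = 92
D - Q - P - L - R - Z - D: 21+13+17+11+19+18 = 99
D - Q - P - R - Z - L - D: 21+13+6+19+8+10 = 77
D - Q - P - R - L - Z - D: 21+13+6+11+8+18 = 77
D - Q - L - Z - P - R - D: 21+15+8+24+6+14 = 88
D - Q - L - Z - R - P - D: 21+15+8+19+6+20 = 89
… (46 more)
D - Z - L - Q - P - R - D: 18+8+15+13+6+14 = 74  ← best
The minimum is 74.
One optimal route: D → Z → L → Q → P → R → D (or its reverse).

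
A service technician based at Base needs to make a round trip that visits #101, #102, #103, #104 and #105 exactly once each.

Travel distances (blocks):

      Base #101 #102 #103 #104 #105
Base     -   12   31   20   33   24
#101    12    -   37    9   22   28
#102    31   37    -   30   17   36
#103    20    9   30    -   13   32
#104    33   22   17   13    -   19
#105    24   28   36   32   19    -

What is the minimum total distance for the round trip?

Minimum total distance: 111 blocks.

There are 60 distinct closed tours to check (reversals are equivalent).
Base → #101 → #102 → #103 → #104 → #105 → Base: 12+37+30+13+19+24 = 135
Base → #101 → #102 → #103 → #105 → #104 → Base: 12+37+30+32+19+33 = 163
Base → #101 → #102 → #104 → #103 → #105 → Base: 12+37+17+13+32+24 = 135
Base → #101 → #102 → #104 → #105 → #103 → Base: 12+37+17+19+32+20 = 137
Base → #101 → #102 → #105 → #103 → #104 → Base: 12+37+36+32+13+33 = 163
Base → #101 → #102 → #105 → #104 → #103 → Base: 12+37+36+19+13+20 = 137
Base → #101 → #103 → #102 → #104 → #105 → Base: 12+9+30+17+19+24 = 111
Base → #101 → #103 → #102 → #105 → #104 → Base: 12+9+30+36+19+33 = 139
Base → #101 → #103 → #104 → #102 → #105 → Base: 12+9+13+17+36+24 = 111
Base → #101 → #103 → #104 → #105 → #102 → Base: 12+9+13+19+36+31 = 120
Base → #101 → #103 → #105 → #102 → #104 → Base: 12+9+32+36+17+33 = 139
Base → #101 → #103 → #105 → #104 → #102 → Base: 12+9+32+19+17+31 = 120
Base → #101 → #104 → #102 → #103 → #105 → Base: 12+22+17+30+32+24 = 137
Base → #101 → #104 → #102 → #105 → #103 → Base: 12+22+17+36+32+20 = 139
… (46 more)
The minimum is 111.
One optimal route: Base → #101 → #103 → #102 → #104 → #105 → Base (or its reverse).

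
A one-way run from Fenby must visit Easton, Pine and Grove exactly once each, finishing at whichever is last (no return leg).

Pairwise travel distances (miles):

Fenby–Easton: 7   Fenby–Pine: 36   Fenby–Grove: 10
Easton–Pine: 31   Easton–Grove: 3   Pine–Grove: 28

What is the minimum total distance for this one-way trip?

Shortest open route: 38 miles.

There are 3! = 6 possible orderings.
Fenby → Easton → Pine → Grove: 7+31+28 = 66
Fenby → Easton → Grove → Pine: 7+3+28 = 38
Fenby → Pine → Easton → Grove: 36+31+3 = 70
Fenby → Pine → Grove → Easton: 36+28+3 = 67
Fenby → Grove → Easton → Pine: 10+3+31 = 44
Fenby → Grove → Pine → Easton: 10+28+31 = 69
The minimum is 38.
One shortest path: Fenby → Easton → Grove → Pine.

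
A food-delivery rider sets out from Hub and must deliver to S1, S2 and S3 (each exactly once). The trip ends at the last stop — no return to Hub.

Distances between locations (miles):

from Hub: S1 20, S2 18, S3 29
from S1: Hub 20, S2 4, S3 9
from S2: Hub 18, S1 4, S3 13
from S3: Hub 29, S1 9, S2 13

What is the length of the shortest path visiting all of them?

There are 3! = 6 possible orderings.
Hub → S1 → S2 → S3: 20+4+13 = 37
Hub → S1 → S3 → S2: 20+9+13 = 42
Hub → S2 → S1 → S3: 18+4+9 = 31
Hub → S2 → S3 → S1: 18+13+9 = 40
Hub → S3 → S1 → S2: 29+9+4 = 42
Hub → S3 → S2 → S1: 29+13+4 = 46
The minimum is 31.
One shortest path: Hub → S2 → S1 → S3.

31 miles — the minimum one-way total.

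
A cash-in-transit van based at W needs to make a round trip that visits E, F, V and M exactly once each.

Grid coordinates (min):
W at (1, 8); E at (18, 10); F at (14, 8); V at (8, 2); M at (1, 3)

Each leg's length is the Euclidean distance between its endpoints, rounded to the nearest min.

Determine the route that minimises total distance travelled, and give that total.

There are 12 distinct closed tours to check (reversals are equivalent).
W-E-F-V-M-W: 17+4+8+7+5 = 41
W-E-F-M-V-W: 17+4+14+7+9 = 51
W-E-V-F-M-W: 17+13+8+14+5 = 57
W-E-V-M-F-W: 17+13+7+14+13 = 64
W-E-M-F-V-W: 17+18+14+8+9 = 66
W-E-M-V-F-W: 17+18+7+8+13 = 63
W-F-E-V-M-W: 13+4+13+7+5 = 42
W-F-E-M-V-W: 13+4+18+7+9 = 51
W-F-V-E-M-W: 13+8+13+18+5 = 57
W-F-M-E-V-W: 13+14+18+13+9 = 67
W-V-E-F-M-W: 9+13+4+14+5 = 45
W-V-F-E-M-W: 9+8+4+18+5 = 44
The minimum is 41.
One optimal route: W → E → F → V → M → W (or its reverse).

Minimum total distance: 41 min.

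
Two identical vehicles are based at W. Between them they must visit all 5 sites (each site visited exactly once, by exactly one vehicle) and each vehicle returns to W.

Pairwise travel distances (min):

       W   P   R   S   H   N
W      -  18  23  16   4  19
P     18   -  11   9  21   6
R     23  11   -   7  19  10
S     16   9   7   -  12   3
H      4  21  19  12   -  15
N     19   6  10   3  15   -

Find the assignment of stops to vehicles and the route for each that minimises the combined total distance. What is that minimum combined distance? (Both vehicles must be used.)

There are 2^4 − 1 = 15 ways to divide the 5 stops into two non-empty groups. For each, the best each vehicle can do is its own shortest tour through its group:
  {P} + {R, S, H, N}: 36 + 52 = 88
  {R} + {P, S, H, N}: 46 + 43 = 89
  {P, R} + {S, H, N}: 52 + 38 = 90
  {S} + {P, R, H, N}: 32 + 57 = 89
  {P, S} + {R, H, N}: 43 + 52 = 95
  {R, S} + {P, H, N}: 46 + 43 = 89
  … (15 splits in total)
  {H} + {P, R, S, N}: 8 + 57 = 65  ← best
Best: vehicle 1 W → H → W = 8; vehicle 2 W → P → N → R → S → W = 57; combined 65.

Minimum combined distance: 65 min.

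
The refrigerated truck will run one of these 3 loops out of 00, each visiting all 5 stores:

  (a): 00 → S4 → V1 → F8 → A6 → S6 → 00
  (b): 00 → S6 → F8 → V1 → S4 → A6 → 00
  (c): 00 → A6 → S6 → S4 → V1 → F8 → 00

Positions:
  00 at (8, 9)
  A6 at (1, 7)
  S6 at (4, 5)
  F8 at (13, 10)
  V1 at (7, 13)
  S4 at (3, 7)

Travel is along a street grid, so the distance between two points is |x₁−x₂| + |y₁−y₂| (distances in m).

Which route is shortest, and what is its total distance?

Shortest is (c), total 42 m.

(a): 7 + 10 + 9 + 15 + 5 + 8 = 54
(b): 8 + 14 + 9 + 10 + 2 + 9 = 52
(c): 9 + 5 + 3 + 10 + 9 + 6 = 42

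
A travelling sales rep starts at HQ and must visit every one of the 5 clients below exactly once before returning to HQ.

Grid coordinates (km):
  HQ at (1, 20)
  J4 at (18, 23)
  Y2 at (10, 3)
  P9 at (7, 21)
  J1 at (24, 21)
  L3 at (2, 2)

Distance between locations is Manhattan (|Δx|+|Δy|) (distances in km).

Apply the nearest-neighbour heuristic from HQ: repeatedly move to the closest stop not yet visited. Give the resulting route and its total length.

At HQ the remaining stops are P9 7, L3 19, J4 20, J1 24, Y2 26; go to P9.
At P9 the remaining stops are J4 13, J1 17, Y2 21, L3 24; go to J4.
At J4 the remaining stops are J1 8, Y2 28, L3 37; go to J1.
At J1 the remaining stops are Y2 32, L3 41; go to Y2.
At Y2 the remaining stops are L3 9; go to L3.
Return L3→HQ: 19.
Total = 7 + 13 + 8 + 32 + 9 + 19 = 88.

88 km along HQ → P9 → J4 → J1 → Y2 → L3 → HQ.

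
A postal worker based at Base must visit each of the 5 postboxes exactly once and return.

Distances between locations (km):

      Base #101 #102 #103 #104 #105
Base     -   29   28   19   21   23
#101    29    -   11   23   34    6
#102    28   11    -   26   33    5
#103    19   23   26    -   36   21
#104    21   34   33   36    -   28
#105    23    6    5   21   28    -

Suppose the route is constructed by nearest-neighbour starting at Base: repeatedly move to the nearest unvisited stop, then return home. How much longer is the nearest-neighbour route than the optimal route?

The nearest-neighbour route is 4 km longer than optimal.

Base: #103=19, #104=21, #105=23, #102=28, #101=29 ⇒ #103
#103: #105=21, #101=23, #102=26, #104=36 ⇒ #105
#105: #102=5, #101=6, #104=28 ⇒ #102
#102: #101=11, #104=33 ⇒ #101
#101: #104=34 ⇒ #104
NN route Base → #103 → #105 → #102 → #101 → #104 → Base costs 111.
Optimal: Base → #103 → #101 → #102 → #105 → #104 → Base costs 107 (by enumerating all 60 distinct tours).
Excess = 111 − 107 = 4.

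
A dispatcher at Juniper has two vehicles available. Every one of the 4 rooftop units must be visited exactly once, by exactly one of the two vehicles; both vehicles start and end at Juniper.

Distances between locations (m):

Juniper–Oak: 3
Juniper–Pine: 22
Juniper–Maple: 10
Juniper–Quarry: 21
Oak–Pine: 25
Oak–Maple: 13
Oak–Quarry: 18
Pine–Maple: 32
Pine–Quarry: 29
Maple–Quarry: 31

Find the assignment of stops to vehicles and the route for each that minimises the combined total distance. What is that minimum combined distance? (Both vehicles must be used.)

92 m — the smallest possible combined total.

There are 2^3 − 1 = 7 ways to divide the 4 stops into two non-empty groups. For each, the best each vehicle can do is its own shortest tour through its group:
  {Oak} + {Pine, Maple, Quarry}: 6 + 92 = 98
  {Pine} + {Oak, Maple, Quarry}: 44 + 62 = 106
  {Oak, Pine} + {Maple, Quarry}: 50 + 62 = 112
  {Maple} + {Oak, Pine, Quarry}: 20 + 72 = 92
  {Oak, Maple} + {Pine, Quarry}: 26 + 72 = 98
  {Pine, Maple} + {Oak, Quarry}: 64 + 42 = 106
  … (7 splits in total)
Best: vehicle 1 Juniper → Maple → Juniper = 20; vehicle 2 Juniper → Oak → Quarry → Pine → Juniper = 72; combined 92.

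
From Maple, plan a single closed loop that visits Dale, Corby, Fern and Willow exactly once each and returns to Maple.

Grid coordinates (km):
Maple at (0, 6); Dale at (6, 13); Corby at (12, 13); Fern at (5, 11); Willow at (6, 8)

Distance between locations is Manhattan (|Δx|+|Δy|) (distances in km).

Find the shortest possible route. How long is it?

With 4 stops there are 4!/2 = 12 distinct round trips (a route and its reverse cost the same).
Maple → Dale → Corby → Fern → Willow → Maple: 13+6+9+4+8 = 40
Maple → Dale → Corby → Willow → Fern → Maple: 13+6+11+4+10 = 44
Maple → Dale → Fern → Corby → Willow → Maple: 13+3+9+11+8 = 44
Maple → Dale → Fern → Willow → Corby → Maple: 13+3+4+11+19 = 50
Maple → Dale → Willow → Corby → Fern → Maple: 13+5+11+9+10 = 48
Maple → Dale → Willow → Fern → Corby → Maple: 13+5+4+9+19 = 50
Maple → Corby → Dale → Fern → Willow → Maple: 19+6+3+4+8 = 40
Maple → Corby → Dale → Willow → Fern → Maple: 19+6+5+4+10 = 44
Maple → Corby → Fern → Dale → Willow → Maple: 19+9+3+5+8 = 44
Maple → Corby → Willow → Dale → Fern → Maple: 19+11+5+3+10 = 48
Maple → Fern → Dale → Corby → Willow → Maple: 10+3+6+11+8 = 38
Maple → Fern → Corby → Dale → Willow → Maple: 10+9+6+5+8 = 38
The minimum is 38.
One optimal route: Maple → Fern → Dale → Corby → Willow → Maple (or its reverse).

38 km — the shortest possible round trip.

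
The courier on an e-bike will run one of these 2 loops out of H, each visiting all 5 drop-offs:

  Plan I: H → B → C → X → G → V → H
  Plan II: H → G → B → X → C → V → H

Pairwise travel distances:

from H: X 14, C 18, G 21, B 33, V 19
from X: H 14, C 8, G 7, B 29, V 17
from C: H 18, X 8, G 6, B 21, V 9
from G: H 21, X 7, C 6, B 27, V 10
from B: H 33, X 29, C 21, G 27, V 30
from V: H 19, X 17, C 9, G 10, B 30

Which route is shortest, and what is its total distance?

Shortest is Plan I, total 98.

Plan I: 33 + 21 + 8 + 7 + 10 + 19 = 98
Plan II: 21 + 27 + 29 + 8 + 9 + 19 = 113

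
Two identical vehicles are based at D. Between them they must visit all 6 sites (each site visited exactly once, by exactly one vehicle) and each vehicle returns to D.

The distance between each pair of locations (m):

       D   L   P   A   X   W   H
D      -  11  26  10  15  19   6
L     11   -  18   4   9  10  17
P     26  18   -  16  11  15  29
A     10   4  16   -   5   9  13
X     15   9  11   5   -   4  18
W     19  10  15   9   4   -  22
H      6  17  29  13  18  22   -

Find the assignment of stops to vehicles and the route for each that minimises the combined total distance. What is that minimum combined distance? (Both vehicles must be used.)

74 m — the smallest possible combined total.

There are 2^5 − 1 = 31 ways to divide the 6 stops into two non-empty groups. For each, the best each vehicle can do is its own shortest tour through its group:
  {L} + {P, A, X, W, H}: 22 + 69 = 91
  {P} + {L, A, X, W, H}: 52 + 49 = 101
  {L, P} + {A, X, W, H}: 55 + 47 = 102
  {A} + {L, P, X, W, H}: 20 + 71 = 91
  {L, A} + {P, X, W, H}: 25 + 69 = 94
  {P, A} + {L, X, W, H}: 52 + 49 = 101
  … (31 splits in total)
  {L, P, A, X, W} + {H}: 62 + 12 = 74  ← best
Best: vehicle 1 D → L → W → P → X → A → D = 62; vehicle 2 D → H → D = 12; combined 74.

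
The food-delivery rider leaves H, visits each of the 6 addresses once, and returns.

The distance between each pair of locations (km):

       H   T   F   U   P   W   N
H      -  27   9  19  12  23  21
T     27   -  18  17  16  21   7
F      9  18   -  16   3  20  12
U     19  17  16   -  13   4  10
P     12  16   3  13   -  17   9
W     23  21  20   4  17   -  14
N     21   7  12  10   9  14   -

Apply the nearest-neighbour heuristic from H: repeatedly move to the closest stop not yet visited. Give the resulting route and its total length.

Total distance 72 km via the nearest-neighbour route H → F → P → N → T → U → W → H.

At H the remaining stops are F 9, P 12, U 19, N 21, W 23, T 27; go to F.
At F the remaining stops are P 3, N 12, U 16, T 18, W 20; go to P.
At P the remaining stops are N 9, U 13, T 16, W 17; go to N.
At N the remaining stops are T 7, U 10, W 14; go to T.
At T the remaining stops are U 17, W 21; go to U.
At U the remaining stops are W 4; go to W.
Return W→H: 23.
Total = 9 + 3 + 9 + 7 + 17 + 4 + 23 = 72.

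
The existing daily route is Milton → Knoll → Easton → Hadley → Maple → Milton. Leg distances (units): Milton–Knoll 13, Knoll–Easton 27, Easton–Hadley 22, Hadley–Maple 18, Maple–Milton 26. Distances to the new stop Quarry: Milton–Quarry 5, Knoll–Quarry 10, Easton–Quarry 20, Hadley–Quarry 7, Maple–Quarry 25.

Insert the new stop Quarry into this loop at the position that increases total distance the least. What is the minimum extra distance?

Insertion cost between consecutive stops i–j is d(i,Quarry) + d(Quarry,j) − d(i,j):
  between Milton and Knoll: 5 + 10 − 13 = 2
  between Knoll and Easton: 10 + 20 − 27 = 3
  between Easton and Hadley: 20 + 7 − 22 = 5
  between Hadley and Maple: 7 + 25 − 18 = 14
  between Maple and Milton: 25 + 5 − 26 = 4
Cheapest insertion is between Milton and Knoll, adding 2.
New total = 106 + 2 = 108.

Adding 2 by placing Quarry on the Milton–Knoll leg.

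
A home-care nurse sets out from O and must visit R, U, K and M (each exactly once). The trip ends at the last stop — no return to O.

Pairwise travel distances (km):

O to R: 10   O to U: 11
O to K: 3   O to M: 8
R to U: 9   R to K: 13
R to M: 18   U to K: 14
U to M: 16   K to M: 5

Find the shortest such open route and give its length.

There are 4! = 24 possible orderings.
O - R - U - K - M: 10+9+14+5 = 38
O - R - U - M - K: 10+9+16+5 = 40
O - R - K - U - M: 10+13+14+16 = 53
O - R - K - M - U: 10+13+5+16 = 44
O - R - M - U - K: 10+18+16+14 = 58
O - R - M - K - U: 10+18+5+14 = 47
O - U - R - K - M: 11+9+13+5 = 38
O - U - R - M - K: 11+9+18+5 = 43
O - U - K - R - M: 11+14+13+18 = 56
O - U - K - M - R: 11+14+5+18 = 48
O - U - M - R - K: 11+16+18+13 = 58
O - U - M - K - R: 11+16+5+13 = 45
O - K - R - U - M: 3+13+9+16 = 41
O - K - R - M - U: 3+13+18+16 = 50
… (10 more)
O - K - M - U - R: 3+5+16+9 = 33  ← best
The minimum is 33.
One shortest path: O → K → M → U → R.

33 km — the minimum one-way total.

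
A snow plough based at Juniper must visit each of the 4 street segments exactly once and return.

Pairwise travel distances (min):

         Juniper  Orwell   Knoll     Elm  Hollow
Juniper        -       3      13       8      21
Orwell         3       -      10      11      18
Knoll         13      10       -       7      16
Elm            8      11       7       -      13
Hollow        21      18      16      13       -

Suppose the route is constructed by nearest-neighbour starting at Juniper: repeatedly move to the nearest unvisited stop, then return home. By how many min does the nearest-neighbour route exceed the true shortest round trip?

Juniper: Orwell=3, Elm=8, Knoll=13, Hollow=21 ⇒ Orwell
Orwell: Knoll=10, Elm=11, Hollow=18 ⇒ Knoll
Knoll: Elm=7, Hollow=16 ⇒ Elm
Elm: Hollow=13 ⇒ Hollow
NN route Juniper → Orwell → Knoll → Elm → Hollow → Juniper costs 54.
Optimal: Juniper → Orwell → Knoll → Hollow → Elm → Juniper costs 50 (by enumerating all 12 distinct tours).
Excess = 54 − 50 = 4.

The nearest-neighbour route is 4 min longer than optimal.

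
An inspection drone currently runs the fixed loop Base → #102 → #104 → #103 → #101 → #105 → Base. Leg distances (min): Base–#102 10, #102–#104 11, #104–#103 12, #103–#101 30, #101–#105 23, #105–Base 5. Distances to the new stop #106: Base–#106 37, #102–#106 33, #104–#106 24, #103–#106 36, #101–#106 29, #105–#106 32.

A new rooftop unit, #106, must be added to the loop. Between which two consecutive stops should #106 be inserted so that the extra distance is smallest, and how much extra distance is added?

Insertion cost between consecutive stops i–j is d(i,#106) + d(#106,j) − d(i,j):
  between Base and #102: 37 + 33 − 10 = 60
  between #102 and #104: 33 + 24 − 11 = 46
  between #104 and #103: 24 + 36 − 12 = 48
  between #103 and #101: 36 + 29 − 30 = 35
  between #101 and #105: 29 + 32 − 23 = 38
  between #105 and Base: 32 + 37 − 5 = 64
Cheapest insertion is between #103 and #101, adding 35.
New total = 91 + 35 = 126.

Minimum extra distance: 35 min, inserting #106 between #103 and #101.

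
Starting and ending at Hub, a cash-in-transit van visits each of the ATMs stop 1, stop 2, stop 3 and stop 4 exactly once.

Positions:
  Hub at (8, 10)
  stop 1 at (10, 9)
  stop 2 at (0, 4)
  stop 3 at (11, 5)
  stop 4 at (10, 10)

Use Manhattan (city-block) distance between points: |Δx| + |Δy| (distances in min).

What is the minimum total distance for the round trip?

Hub - stop 1 - stop 2 - stop 3 - stop 4 - Hub: 3+15+12+6+2 = 38
Hub - stop 1 - stop 2 - stop 4 - stop 3 - Hub: 3+15+16+6+8 = 48
Hub - stop 1 - stop 3 - stop 2 - stop 4 - Hub: 3+5+12+16+2 = 38
Hub - stop 1 - stop 3 - stop 4 - stop 2 - Hub: 3+5+6+16+14 = 44
Hub - stop 1 - stop 4 - stop 2 - stop 3 - Hub: 3+1+16+12+8 = 40
Hub - stop 1 - stop 4 - stop 3 - stop 2 - Hub: 3+1+6+12+14 = 36
Hub - stop 2 - stop 1 - stop 3 - stop 4 - Hub: 14+15+5+6+2 = 42
Hub - stop 2 - stop 1 - stop 4 - stop 3 - Hub: 14+15+1+6+8 = 44
Hub - stop 2 - stop 3 - stop 1 - stop 4 - Hub: 14+12+5+1+2 = 34
Hub - stop 2 - stop 4 - stop 1 - stop 3 - Hub: 14+16+1+5+8 = 44
Hub - stop 3 - stop 1 - stop 2 - stop 4 - Hub: 8+5+15+16+2 = 46
Hub - stop 3 - stop 2 - stop 1 - stop 4 - Hub: 8+12+15+1+2 = 38
The minimum is 34.
One optimal route: Hub → stop 2 → stop 3 → stop 1 → stop 4 → Hub (or its reverse).

Minimum total distance: 34 min.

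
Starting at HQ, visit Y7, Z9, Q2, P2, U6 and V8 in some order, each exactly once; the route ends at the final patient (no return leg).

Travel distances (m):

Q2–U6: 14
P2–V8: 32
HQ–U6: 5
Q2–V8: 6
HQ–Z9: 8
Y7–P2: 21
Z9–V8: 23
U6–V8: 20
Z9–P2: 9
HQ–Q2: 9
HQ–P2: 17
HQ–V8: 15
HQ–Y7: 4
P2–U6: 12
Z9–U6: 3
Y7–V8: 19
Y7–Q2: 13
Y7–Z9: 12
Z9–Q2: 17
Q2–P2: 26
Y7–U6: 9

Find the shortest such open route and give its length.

There are 6! = 720 possible orderings.
HQ - Y7 - Z9 - Q2 - P2 - U6 - V8: 4+12+17+26+12+20 = 91
HQ - Y7 - Z9 - Q2 - P2 - V8 - U6: 4+12+17+26+32+20 = 111
HQ - Y7 - Z9 - Q2 - U6 - P2 - V8: 4+12+17+14+12+32 = 91
HQ - Y7 - Z9 - Q2 - U6 - V8 - P2: 4+12+17+14+20+32 = 99
HQ - Y7 - Z9 - Q2 - V8 - P2 - U6: 4+12+17+6+32+12 = 83
HQ - Y7 - Z9 - Q2 - V8 - U6 - P2: 4+12+17+6+20+12 = 71
HQ - Y7 - Z9 - P2 - Q2 - U6 - V8: 4+12+9+26+14+20 = 85
HQ - Y7 - Z9 - P2 - Q2 - V8 - U6: 4+12+9+26+6+20 = 77
… (712 more)
HQ - Y7 - Q2 - V8 - U6 - Z9 - P2: 4+13+6+20+3+9 = 55  ← best
The minimum is 55.
One shortest path: HQ → Y7 → Q2 → V8 → U6 → Z9 → P2.

Minimum one-way distance = 55 m.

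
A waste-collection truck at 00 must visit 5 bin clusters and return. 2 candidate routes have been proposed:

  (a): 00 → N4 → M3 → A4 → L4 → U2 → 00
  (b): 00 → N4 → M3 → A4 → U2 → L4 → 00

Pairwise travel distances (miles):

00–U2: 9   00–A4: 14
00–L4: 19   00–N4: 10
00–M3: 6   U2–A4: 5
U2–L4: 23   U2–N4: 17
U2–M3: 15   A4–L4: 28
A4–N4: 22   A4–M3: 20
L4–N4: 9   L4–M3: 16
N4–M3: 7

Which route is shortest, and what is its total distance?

(a): 10 + 7 + 20 + 28 + 23 + 9 = 97
(b): 10 + 7 + 20 + 5 + 23 + 19 = 84

Shortest is (b), total 84 miles.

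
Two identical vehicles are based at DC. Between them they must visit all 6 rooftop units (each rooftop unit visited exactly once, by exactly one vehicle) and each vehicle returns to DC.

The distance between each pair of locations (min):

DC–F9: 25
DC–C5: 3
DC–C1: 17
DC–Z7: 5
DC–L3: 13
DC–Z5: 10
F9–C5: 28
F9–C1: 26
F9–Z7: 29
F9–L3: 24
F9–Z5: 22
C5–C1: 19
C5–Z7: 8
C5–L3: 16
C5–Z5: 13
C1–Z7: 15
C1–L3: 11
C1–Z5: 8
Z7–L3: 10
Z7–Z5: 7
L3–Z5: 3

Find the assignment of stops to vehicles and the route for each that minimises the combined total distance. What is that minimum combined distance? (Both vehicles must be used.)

Try each way of splitting the stops between the two vehicles (each non-empty) and, for each split, find the best tour for each vehicle:
  {F9} + {C5, C1, Z7, L3, Z5}: 50 + 48 = 98
  {C5} + {F9, C1, Z7, L3, Z5}: 6 + 77 = 83
  {F9, C5} + {C1, Z7, L3, Z5}: 56 + 43 = 99
  {C1} + {F9, C5, Z7, L3, Z5}: 34 + 70 = 104
  {F9, C1} + {C5, Z7, L3, Z5}: 68 + 34 = 102
  {C5, C1} + {F9, Z7, L3, Z5}: 39 + 64 = 103
  … (31 splits in total)
Best: vehicle 1 DC → C5 → DC = 6; vehicle 2 DC → F9 → C1 → L3 → Z5 → Z7 → DC = 77; combined 83.

Minimum combined distance: 83 min.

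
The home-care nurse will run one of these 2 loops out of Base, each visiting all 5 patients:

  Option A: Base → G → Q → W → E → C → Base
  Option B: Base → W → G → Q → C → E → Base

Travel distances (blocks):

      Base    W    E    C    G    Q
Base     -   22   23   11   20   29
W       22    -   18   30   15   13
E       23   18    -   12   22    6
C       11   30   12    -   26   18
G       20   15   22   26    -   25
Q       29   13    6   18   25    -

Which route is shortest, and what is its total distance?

Shortest is Option A, total 99 blocks.

Option A: 20 + 25 + 13 + 18 + 12 + 11 = 99
Option B: 22 + 15 + 25 + 18 + 12 + 23 = 115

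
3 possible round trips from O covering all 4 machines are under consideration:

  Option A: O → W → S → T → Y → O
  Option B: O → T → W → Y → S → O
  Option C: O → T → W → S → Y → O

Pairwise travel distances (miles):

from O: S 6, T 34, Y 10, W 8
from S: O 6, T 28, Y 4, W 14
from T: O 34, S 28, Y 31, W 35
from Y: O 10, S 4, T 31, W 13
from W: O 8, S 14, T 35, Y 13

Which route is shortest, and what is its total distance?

Option A: 8 + 14 + 28 + 31 + 10 = 91
Option B: 34 + 35 + 13 + 4 + 6 = 92
Option C: 34 + 35 + 14 + 4 + 10 = 97

91 miles — Option A is the shortest.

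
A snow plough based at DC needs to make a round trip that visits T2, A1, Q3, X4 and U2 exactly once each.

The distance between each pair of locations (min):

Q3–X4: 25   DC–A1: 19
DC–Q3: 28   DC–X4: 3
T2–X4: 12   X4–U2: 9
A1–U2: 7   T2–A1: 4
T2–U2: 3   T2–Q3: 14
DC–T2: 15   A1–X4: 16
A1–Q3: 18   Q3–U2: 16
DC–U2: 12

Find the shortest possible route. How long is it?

Minimum total distance: 65 min.

DC-T2-A1-Q3-X4-U2-DC: 15+4+18+25+9+12 = 83
DC-T2-A1-Q3-U2-X4-DC: 15+4+18+16+9+3 = 65
DC-T2-A1-X4-Q3-U2-DC: 15+4+16+25+16+12 = 88
DC-T2-A1-X4-U2-Q3-DC: 15+4+16+9+16+28 = 88
DC-T2-A1-U2-Q3-X4-DC: 15+4+7+16+25+3 = 70
DC-T2-A1-U2-X4-Q3-DC: 15+4+7+9+25+28 = 88
DC-T2-Q3-A1-X4-U2-DC: 15+14+18+16+9+12 = 84
DC-T2-Q3-A1-U2-X4-DC: 15+14+18+7+9+3 = 66
DC-T2-Q3-X4-A1-U2-DC: 15+14+25+16+7+12 = 89
DC-T2-Q3-X4-U2-A1-DC: 15+14+25+9+7+19 = 89
DC-T2-Q3-U2-A1-X4-DC: 15+14+16+7+16+3 = 71
DC-T2-Q3-U2-X4-A1-DC: 15+14+16+9+16+19 = 89
DC-T2-X4-A1-Q3-U2-DC: 15+12+16+18+16+12 = 89
DC-T2-X4-A1-U2-Q3-DC: 15+12+16+7+16+28 = 94
… (46 more)
The minimum is 65.
One optimal route: DC → T2 → A1 → Q3 → U2 → X4 → DC (or its reverse).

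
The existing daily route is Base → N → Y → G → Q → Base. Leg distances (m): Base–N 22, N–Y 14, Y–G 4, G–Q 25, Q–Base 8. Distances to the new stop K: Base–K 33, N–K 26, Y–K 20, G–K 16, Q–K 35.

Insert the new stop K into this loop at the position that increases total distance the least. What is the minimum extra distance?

+26 m — insert K between G and Q.

Insertion cost between consecutive stops i–j is d(i,K) + d(K,j) − d(i,j):
  between Base and N: 33 + 26 − 22 = 37
  between N and Y: 26 + 20 − 14 = 32
  between Y and G: 20 + 16 − 4 = 32
  between G and Q: 16 + 35 − 25 = 26
  between Q and Base: 35 + 33 − 8 = 60
Cheapest insertion is between G and Q, adding 26.
New total = 73 + 26 = 99.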